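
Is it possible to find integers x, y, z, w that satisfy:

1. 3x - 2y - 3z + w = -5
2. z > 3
Yes

Take x = 0, y = 0, z = 4, w = 7. Substituting into each constraint:
  (1) 3(0) - 2(0) - 3(4) + 7 = -5 ✓
  (2) 4 > 3 ✓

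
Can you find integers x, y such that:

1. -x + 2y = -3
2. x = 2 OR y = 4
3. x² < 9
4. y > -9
No

A contradictory subset is {-x + 2y = -3, x = 2 OR y = 4, x² < 9}. No integer assignment can satisfy these jointly:

  - -x + 2y = -3: is a linear equation tying the variables together
  - x = 2 OR y = 4: forces a choice: either x = 2 or y = 4
  - x² < 9: restricts x to |x| ≤ 2

Split on the disjunction (x = 2 OR y = 4):
  • If x = 2: with x = 2, every remaining term of the linear equation is divisible by 2, so the left side is ≡ 0 (mod 2); but the right side -1 ≡ 1 (mod 2). No integers can satisfy it.
  • If y = 4: the equation forces x = 11, but x² < 9 requires |x| ≤ 2.
Both branches are infeasible, so the system has no integer solution.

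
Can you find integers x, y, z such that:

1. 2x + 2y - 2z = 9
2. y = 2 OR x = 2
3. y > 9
No

Even the single constraint (2x + 2y - 2z = 9) is infeasible over the integers.

  - 2x + 2y - 2z = 9: every term on the left is divisible by 2, so the LHS ≡ 0 (mod 2), but the RHS 9 is not — no integer solution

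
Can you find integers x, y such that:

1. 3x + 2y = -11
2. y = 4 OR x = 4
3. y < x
No

The full constraint system is jointly infeasible over the integers. Each constraint and what it forces:

  - 3x + 2y = -11: is a linear equation tying the variables together
  - y = 4 OR x = 4: forces a choice: either y = 4 or x = 4
  - y < x: bounds one variable relative to another variable

Split on the disjunction (y = 4 OR x = 4):
  • If y = 4: with y = 4, every remaining term of the linear equation is divisible by 3, so the left side is ≡ 0 (mod 3); but the right side -19 ≡ 2 (mod 3). No integers can satisfy it.
  • If x = 4: with x = 4, every remaining term of the linear equation is divisible by 2, so the left side is ≡ 0 (mod 2); but the right side -23 ≡ 1 (mod 2). No integers can satisfy it.
Both branches are infeasible, so the system has no integer solution.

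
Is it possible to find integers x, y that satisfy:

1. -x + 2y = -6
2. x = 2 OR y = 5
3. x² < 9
Yes

Take x = 2, y = -2. Substituting into each constraint:
  (1) (-2) + 2(-2) = -6 ✓
  (2) x = 2, target 2 ✓ (first branch holds)
  (3) x² = (2)² = 4, and 4 < 9 ✓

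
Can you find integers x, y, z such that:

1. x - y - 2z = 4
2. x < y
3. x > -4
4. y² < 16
Yes

Take x = 0, y = 2, z = -3. Substituting into each constraint:
  (1) 0 + (-2) - 2(-3) = 4 ✓
  (2) 0 < 2 ✓
  (3) 0 > -4 ✓
  (4) y² = (2)² = 4, and 4 < 16 ✓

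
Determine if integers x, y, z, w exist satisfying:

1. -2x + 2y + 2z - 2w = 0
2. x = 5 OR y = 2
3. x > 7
Yes

Take x = 8, y = 2, z = 6, w = 0. Substituting into each constraint:
  (1) -2(8) + 2(2) + 2(6) - 2(0) = 0 ✓
  (2) y = 2, target 2 ✓ (second branch holds)
  (3) 8 > 7 ✓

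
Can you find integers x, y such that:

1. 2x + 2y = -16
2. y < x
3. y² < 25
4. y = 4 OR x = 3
No

The full constraint system is jointly infeasible over the integers. Each constraint and what it forces:

  - 2x + 2y = -16: is a linear equation tying the variables together
  - y < x: bounds one variable relative to another variable
  - y² < 25: restricts y to |y| ≤ 4
  - y = 4 OR x = 3: forces a choice: either y = 4 or x = 3

Split on the disjunction (y = 4 OR x = 3):
  • If y = 4: the equation forces x = -12, giving (y, x) = (4, -12), which violates x > y.
  • If x = 3: the equation forces y = -11, but y² < 25 requires |y| ≤ 4.
Both branches are infeasible, so the system has no integer solution.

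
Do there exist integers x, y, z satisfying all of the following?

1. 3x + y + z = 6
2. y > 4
Yes

Take x = 0, y = 5, z = 1. Substituting into each constraint:
  (1) 3(0) + 5 + 1 = 6 ✓
  (2) 5 > 4 ✓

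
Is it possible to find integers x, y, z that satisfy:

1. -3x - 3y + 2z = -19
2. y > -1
Yes

Take x = 0, y = 1, z = -8. Substituting into each constraint:
  (1) -3(0) - 3(1) + 2(-8) = -19 ✓
  (2) 1 > -1 ✓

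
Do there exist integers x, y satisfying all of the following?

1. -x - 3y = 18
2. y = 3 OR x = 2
Yes

Take x = -27, y = 3. Substituting into each constraint:
  (1) 27 - 3(3) = 18 ✓
  (2) y = 3, target 3 ✓ (first branch holds)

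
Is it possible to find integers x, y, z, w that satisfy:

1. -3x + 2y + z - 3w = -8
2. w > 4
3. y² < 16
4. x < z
Yes

Take x = -1, y = 2, z = 0, w = 5. Substituting into each constraint:
  (1) -3(-1) + 2(2) + 0 - 3(5) = -8 ✓
  (2) 5 > 4 ✓
  (3) y² = (2)² = 4, and 4 < 16 ✓
  (4) -1 < 0 ✓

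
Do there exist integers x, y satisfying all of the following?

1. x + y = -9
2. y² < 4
Yes

Take x = -9, y = 0. Substituting into each constraint:
  (1) (-9) + 0 = -9 ✓
  (2) y² = (0)² = 0, and 0 < 4 ✓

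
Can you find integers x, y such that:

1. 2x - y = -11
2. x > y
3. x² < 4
No

The full constraint system is jointly infeasible over the integers. Each constraint and what it forces:

  - 2x - y = -11: is a linear equation tying the variables together
  - x > y: bounds one variable relative to another variable
  - x² < 4: restricts x to |x| ≤ 1

Propagating the comparison: y < x and x ≤ 1 give y ≤ 0. Range argument: with x ∈ [-1, 1], y ∈ [−∞, 0], the left side of the equation is at least -2, but the right side is -11 < -2. No integer solution exists.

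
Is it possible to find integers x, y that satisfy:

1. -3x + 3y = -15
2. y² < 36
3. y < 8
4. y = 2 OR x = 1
Yes

Take x = 1, y = -4. Substituting into each constraint:
  (1) -3(1) + 3(-4) = -15 ✓
  (2) y² = (-4)² = 16, and 16 < 36 ✓
  (3) -4 < 8 ✓
  (4) x = 1, target 1 ✓ (second branch holds)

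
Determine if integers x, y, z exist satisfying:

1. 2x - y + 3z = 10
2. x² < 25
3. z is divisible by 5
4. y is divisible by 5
Yes

Take x = 0, y = 20, z = 10. Substituting into each constraint:
  (1) 2(0) + (-20) + 3(10) = 10 ✓
  (2) x² = (0)² = 0, and 0 < 25 ✓
  (3) 10 = 5 × 2, remainder 0 ✓
  (4) 20 = 5 × 4, remainder 0 ✓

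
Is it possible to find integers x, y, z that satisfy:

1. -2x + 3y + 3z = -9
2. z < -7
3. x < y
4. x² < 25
Yes

Take x = 0, y = 5, z = -8. Substituting into each constraint:
  (1) -2(0) + 3(5) + 3(-8) = -9 ✓
  (2) -8 < -7 ✓
  (3) 0 < 5 ✓
  (4) x² = (0)² = 0, and 0 < 25 ✓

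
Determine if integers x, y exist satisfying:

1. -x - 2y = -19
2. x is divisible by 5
Yes

Take x = 5, y = 7. Substituting into each constraint:
  (1) (-5) - 2(7) = -19 ✓
  (2) 5 = 5 × 1, remainder 0 ✓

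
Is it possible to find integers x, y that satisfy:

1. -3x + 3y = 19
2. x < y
No

Even the single constraint (-3x + 3y = 19) is infeasible over the integers.

  - -3x + 3y = 19: every term on the left is divisible by 3, so the LHS ≡ 0 (mod 3), but the RHS 19 is not — no integer solution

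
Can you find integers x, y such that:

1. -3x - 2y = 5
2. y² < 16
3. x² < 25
Yes

Take x = -3, y = 2. Substituting into each constraint:
  (1) -3(-3) - 2(2) = 5 ✓
  (2) y² = (2)² = 4, and 4 < 16 ✓
  (3) x² = (-3)² = 9, and 9 < 25 ✓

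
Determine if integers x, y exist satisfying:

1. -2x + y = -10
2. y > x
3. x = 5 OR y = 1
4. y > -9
No

A contradictory subset is {-2x + y = -10, y > x, x = 5 OR y = 1}. No integer assignment can satisfy these jointly:

  - -2x + y = -10: is a linear equation tying the variables together
  - y > x: bounds one variable relative to another variable
  - x = 5 OR y = 1: forces a choice: either x = 5 or y = 1

Split on the disjunction (x = 5 OR y = 1):
  • If x = 5: the equation forces y = 0, giving (x, y) = (5, 0), which violates y > x.
  • If y = 1: with y = 1, every remaining term of the linear equation is divisible by 2, so the left side is ≡ 0 (mod 2); but the right side -11 ≡ 1 (mod 2). No integers can satisfy it.
Both branches are infeasible, so the system has no integer solution.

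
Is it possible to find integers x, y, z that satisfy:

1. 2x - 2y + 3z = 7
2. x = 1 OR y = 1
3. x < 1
Yes

Take x = 0, y = 1, z = 3. Substituting into each constraint:
  (1) 2(0) - 2(1) + 3(3) = 7 ✓
  (2) y = 1, target 1 ✓ (second branch holds)
  (3) 0 < 1 ✓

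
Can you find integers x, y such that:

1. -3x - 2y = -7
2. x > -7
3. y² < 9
Yes

Take x = 1, y = 2. Substituting into each constraint:
  (1) -3(1) - 2(2) = -7 ✓
  (2) 1 > -7 ✓
  (3) y² = (2)² = 4, and 4 < 9 ✓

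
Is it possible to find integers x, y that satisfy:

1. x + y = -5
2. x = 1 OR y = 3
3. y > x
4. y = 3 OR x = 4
Yes

Take x = -8, y = 3. Substituting into each constraint:
  (1) (-8) + 3 = -5 ✓
  (2) y = 3, target 3 ✓ (second branch holds)
  (3) 3 > -8 ✓
  (4) y = 3, target 3 ✓ (first branch holds)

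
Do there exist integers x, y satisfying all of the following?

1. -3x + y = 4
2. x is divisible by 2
Yes

Take x = 0, y = 4. Substituting into each constraint:
  (1) -3(0) + 4 = 4 ✓
  (2) 0 = 2 × 0, remainder 0 ✓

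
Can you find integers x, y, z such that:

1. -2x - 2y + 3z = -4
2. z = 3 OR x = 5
Yes

Take x = 5, y = 0, z = 2. Substituting into each constraint:
  (1) -2(5) - 2(0) + 3(2) = -4 ✓
  (2) x = 5, target 5 ✓ (second branch holds)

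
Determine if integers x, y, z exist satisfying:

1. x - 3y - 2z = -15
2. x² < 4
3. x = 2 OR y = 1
Yes

Take x = 0, y = 1, z = 6. Substituting into each constraint:
  (1) 0 - 3(1) - 2(6) = -15 ✓
  (2) x² = (0)² = 0, and 0 < 4 ✓
  (3) y = 1, target 1 ✓ (second branch holds)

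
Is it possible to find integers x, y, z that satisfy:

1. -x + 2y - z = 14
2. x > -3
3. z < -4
Yes

Take x = 0, y = 0, z = -14. Substituting into each constraint:
  (1) 0 + 2(0) + 14 = 14 ✓
  (2) 0 > -3 ✓
  (3) -14 < -4 ✓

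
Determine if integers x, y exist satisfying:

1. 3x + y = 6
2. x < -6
Yes

Take x = -7, y = 27. Substituting into each constraint:
  (1) 3(-7) + 27 = 6 ✓
  (2) -7 < -6 ✓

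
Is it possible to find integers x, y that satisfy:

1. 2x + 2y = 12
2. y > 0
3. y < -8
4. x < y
No

A contradictory subset is {y > 0, y < -8}. No integer assignment can satisfy these jointly:

  - y > 0: bounds one variable relative to a constant
  - y < -8: bounds one variable relative to a constant

Direct contradiction: the bounds on y require y ≥ 1 and y ≤ -9 simultaneously, which is empty.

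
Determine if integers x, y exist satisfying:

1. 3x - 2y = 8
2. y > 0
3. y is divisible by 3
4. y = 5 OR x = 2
No

The full constraint system is jointly infeasible over the integers. Each constraint and what it forces:

  - 3x - 2y = 8: is a linear equation tying the variables together
  - y > 0: bounds one variable relative to a constant
  - y is divisible by 3: restricts y to multiples of 3
  - y = 5 OR x = 2: forces a choice: either y = 5 or x = 2

Modular obstruction: writing y = 3y', every remaining term of the linear equation is divisible by 3, so the left side is ≡ 0 (mod 3); but the right side 8 ≡ 2 (mod 3). No integers can satisfy it.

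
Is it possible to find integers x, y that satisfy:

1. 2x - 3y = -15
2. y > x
Yes

Take x = 12, y = 13. Substituting into each constraint:
  (1) 2(12) - 3(13) = -15 ✓
  (2) 13 > 12 ✓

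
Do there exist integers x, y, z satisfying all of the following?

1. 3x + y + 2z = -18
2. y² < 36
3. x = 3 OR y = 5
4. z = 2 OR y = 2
Yes

Take x = -9, y = 5, z = 2. Substituting into each constraint:
  (1) 3(-9) + 5 + 2(2) = -18 ✓
  (2) y² = (5)² = 25, and 25 < 36 ✓
  (3) y = 5, target 5 ✓ (second branch holds)
  (4) z = 2, target 2 ✓ (first branch holds)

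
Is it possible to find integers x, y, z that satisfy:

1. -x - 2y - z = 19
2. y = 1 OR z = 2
Yes

Take x = -1, y = -10, z = 2. Substituting into each constraint:
  (1) 1 - 2(-10) + (-2) = 19 ✓
  (2) z = 2, target 2 ✓ (second branch holds)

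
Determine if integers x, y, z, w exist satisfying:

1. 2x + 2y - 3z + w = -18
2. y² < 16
Yes

Take x = 0, y = 0, z = 6, w = 0. Substituting into each constraint:
  (1) 2(0) + 2(0) - 3(6) + 0 = -18 ✓
  (2) y² = (0)² = 0, and 0 < 16 ✓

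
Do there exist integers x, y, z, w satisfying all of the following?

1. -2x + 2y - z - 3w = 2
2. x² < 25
Yes

Take x = 2, y = 0, z = 0, w = -2. Substituting into each constraint:
  (1) -2(2) + 2(0) + 0 - 3(-2) = 2 ✓
  (2) x² = (2)² = 4, and 4 < 25 ✓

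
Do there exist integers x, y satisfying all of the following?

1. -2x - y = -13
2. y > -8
Yes

Take x = 0, y = 13. Substituting into each constraint:
  (1) -2(0) + (-13) = -13 ✓
  (2) 13 > -8 ✓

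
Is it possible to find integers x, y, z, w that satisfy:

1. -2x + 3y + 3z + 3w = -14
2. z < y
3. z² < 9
Yes

Take x = 7, y = 0, z = -1, w = 1. Substituting into each constraint:
  (1) -2(7) + 3(0) + 3(-1) + 3(1) = -14 ✓
  (2) -1 < 0 ✓
  (3) z² = (-1)² = 1, and 1 < 9 ✓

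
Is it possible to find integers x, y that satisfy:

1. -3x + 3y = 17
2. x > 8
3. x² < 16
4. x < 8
No

Even the single constraint (-3x + 3y = 17) is infeasible over the integers.

  - -3x + 3y = 17: every term on the left is divisible by 3, so the LHS ≡ 0 (mod 3), but the RHS 17 is not — no integer solution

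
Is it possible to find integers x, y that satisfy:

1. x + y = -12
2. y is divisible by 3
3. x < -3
Yes

Take x = -12, y = 0. Substituting into each constraint:
  (1) (-12) + 0 = -12 ✓
  (2) 0 = 3 × 0, remainder 0 ✓
  (3) -12 < -3 ✓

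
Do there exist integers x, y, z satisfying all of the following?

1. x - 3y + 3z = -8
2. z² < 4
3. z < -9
No

A contradictory subset is {z² < 4, z < -9}. No integer assignment can satisfy these jointly:

  - z² < 4: restricts z to |z| ≤ 1
  - z < -9: bounds one variable relative to a constant

Direct contradiction: the bounds on z require z ≥ -1 and z ≤ -10 simultaneously, which is empty.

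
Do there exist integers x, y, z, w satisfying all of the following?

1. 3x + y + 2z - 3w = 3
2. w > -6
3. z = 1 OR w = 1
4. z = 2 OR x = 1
Yes

Take x = 1, y = 3, z = 0, w = 1. Substituting into each constraint:
  (1) 3(1) + 3 + 2(0) - 3(1) = 3 ✓
  (2) 1 > -6 ✓
  (3) w = 1, target 1 ✓ (second branch holds)
  (4) x = 1, target 1 ✓ (second branch holds)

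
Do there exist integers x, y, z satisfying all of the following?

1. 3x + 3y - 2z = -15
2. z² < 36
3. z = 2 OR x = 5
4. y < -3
Yes

Take x = 5, y = -8, z = 3. Substituting into each constraint:
  (1) 3(5) + 3(-8) - 2(3) = -15 ✓
  (2) z² = (3)² = 9, and 9 < 36 ✓
  (3) x = 5, target 5 ✓ (second branch holds)
  (4) -8 < -3 ✓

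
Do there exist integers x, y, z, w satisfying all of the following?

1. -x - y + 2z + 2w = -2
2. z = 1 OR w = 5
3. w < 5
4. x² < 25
Yes

Take x = 0, y = 4, z = 1, w = 0. Substituting into each constraint:
  (1) 0 + (-4) + 2(1) + 2(0) = -2 ✓
  (2) z = 1, target 1 ✓ (first branch holds)
  (3) 0 < 5 ✓
  (4) x² = (0)² = 0, and 0 < 25 ✓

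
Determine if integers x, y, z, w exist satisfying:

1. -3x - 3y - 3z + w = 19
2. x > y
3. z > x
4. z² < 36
Yes

Take x = 0, y = -1, z = 1, w = 19. Substituting into each constraint:
  (1) -3(0) - 3(-1) - 3(1) + 19 = 19 ✓
  (2) 0 > -1 ✓
  (3) 1 > 0 ✓
  (4) z² = (1)² = 1, and 1 < 36 ✓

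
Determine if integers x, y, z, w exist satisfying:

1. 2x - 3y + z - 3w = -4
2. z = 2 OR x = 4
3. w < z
Yes

Take x = 0, y = 1, z = 2, w = 1. Substituting into each constraint:
  (1) 2(0) - 3(1) + 2 - 3(1) = -4 ✓
  (2) z = 2, target 2 ✓ (first branch holds)
  (3) 1 < 2 ✓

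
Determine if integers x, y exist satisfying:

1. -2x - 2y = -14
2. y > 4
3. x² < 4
Yes

Take x = 0, y = 7. Substituting into each constraint:
  (1) -2(0) - 2(7) = -14 ✓
  (2) 7 > 4 ✓
  (3) x² = (0)² = 0, and 0 < 4 ✓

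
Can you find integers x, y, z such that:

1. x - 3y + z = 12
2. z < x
Yes

Take x = 2, y = -3, z = 1. Substituting into each constraint:
  (1) 2 - 3(-3) + 1 = 12 ✓
  (2) 1 < 2 ✓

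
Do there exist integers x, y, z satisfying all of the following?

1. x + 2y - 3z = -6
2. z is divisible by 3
Yes

Take x = 0, y = -3, z = 0. Substituting into each constraint:
  (1) 0 + 2(-3) - 3(0) = -6 ✓
  (2) 0 = 3 × 0, remainder 0 ✓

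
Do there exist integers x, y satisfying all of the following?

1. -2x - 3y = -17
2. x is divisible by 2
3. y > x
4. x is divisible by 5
Yes

Take x = -20, y = 19. Substituting into each constraint:
  (1) -2(-20) - 3(19) = -17 ✓
  (2) -20 = 2 × -10, remainder 0 ✓
  (3) 19 > -20 ✓
  (4) -20 = 5 × -4, remainder 0 ✓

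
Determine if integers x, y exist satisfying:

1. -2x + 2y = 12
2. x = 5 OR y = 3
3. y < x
No

A contradictory subset is {-2x + 2y = 12, y < x}. No integer assignment can satisfy these jointly:

  - -2x + 2y = 12: is a linear equation tying the variables together
  - y < x: bounds one variable relative to another variable

From the equation, x − y = -6, i.e. x − y = -6; but x > y requires x − y ≥ 1. Contradiction.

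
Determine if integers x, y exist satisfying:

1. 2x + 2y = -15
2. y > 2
No

Even the single constraint (2x + 2y = -15) is infeasible over the integers.

  - 2x + 2y = -15: every term on the left is divisible by 2, so the LHS ≡ 0 (mod 2), but the RHS -15 is not — no integer solution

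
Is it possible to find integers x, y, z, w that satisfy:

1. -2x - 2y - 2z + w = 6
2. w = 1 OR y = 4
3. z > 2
Yes

Take x = -10, y = 4, z = 3, w = 0. Substituting into each constraint:
  (1) -2(-10) - 2(4) - 2(3) + 0 = 6 ✓
  (2) y = 4, target 4 ✓ (second branch holds)
  (3) 3 > 2 ✓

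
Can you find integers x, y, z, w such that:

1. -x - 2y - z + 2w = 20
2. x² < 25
Yes

Take x = 0, y = -10, z = 0, w = 0. Substituting into each constraint:
  (1) 0 - 2(-10) + 0 + 2(0) = 20 ✓
  (2) x² = (0)² = 0, and 0 < 25 ✓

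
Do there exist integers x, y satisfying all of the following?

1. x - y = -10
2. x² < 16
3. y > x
Yes

Take x = 0, y = 10. Substituting into each constraint:
  (1) 0 + (-10) = -10 ✓
  (2) x² = (0)² = 0, and 0 < 16 ✓
  (3) 10 > 0 ✓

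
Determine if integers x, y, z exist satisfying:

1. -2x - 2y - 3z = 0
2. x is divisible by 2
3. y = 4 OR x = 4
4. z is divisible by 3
Yes

Take x = 4, y = -4, z = 0. Substituting into each constraint:
  (1) -2(4) - 2(-4) - 3(0) = 0 ✓
  (2) 4 = 2 × 2, remainder 0 ✓
  (3) x = 4, target 4 ✓ (second branch holds)
  (4) 0 = 3 × 0, remainder 0 ✓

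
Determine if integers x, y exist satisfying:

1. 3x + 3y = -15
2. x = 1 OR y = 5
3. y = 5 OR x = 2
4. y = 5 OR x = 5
Yes

Take x = -10, y = 5. Substituting into each constraint:
  (1) 3(-10) + 3(5) = -15 ✓
  (2) y = 5, target 5 ✓ (second branch holds)
  (3) y = 5, target 5 ✓ (first branch holds)
  (4) y = 5, target 5 ✓ (first branch holds)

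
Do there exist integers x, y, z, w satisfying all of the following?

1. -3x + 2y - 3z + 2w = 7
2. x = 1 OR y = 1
Yes

Take x = 0, y = 1, z = 1, w = 4. Substituting into each constraint:
  (1) -3(0) + 2(1) - 3(1) + 2(4) = 7 ✓
  (2) y = 1, target 1 ✓ (second branch holds)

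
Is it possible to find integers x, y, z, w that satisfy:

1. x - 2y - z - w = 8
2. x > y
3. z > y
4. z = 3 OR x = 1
Yes

Take x = 1, y = 0, z = 3, w = -10. Substituting into each constraint:
  (1) 1 - 2(0) + (-3) + 10 = 8 ✓
  (2) 1 > 0 ✓
  (3) 3 > 0 ✓
  (4) z = 3, target 3 ✓ (first branch holds)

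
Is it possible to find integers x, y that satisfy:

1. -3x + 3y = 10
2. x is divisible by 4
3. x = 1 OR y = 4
No

Even the single constraint (-3x + 3y = 10) is infeasible over the integers.

  - -3x + 3y = 10: every term on the left is divisible by 3, so the LHS ≡ 0 (mod 3), but the RHS 10 is not — no integer solution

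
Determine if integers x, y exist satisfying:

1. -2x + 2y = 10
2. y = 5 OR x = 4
Yes

Take x = 4, y = 9. Substituting into each constraint:
  (1) -2(4) + 2(9) = 10 ✓
  (2) x = 4, target 4 ✓ (second branch holds)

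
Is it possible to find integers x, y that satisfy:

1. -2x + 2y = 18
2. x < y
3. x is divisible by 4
Yes

Take x = 0, y = 9. Substituting into each constraint:
  (1) -2(0) + 2(9) = 18 ✓
  (2) 0 < 9 ✓
  (3) 0 = 4 × 0, remainder 0 ✓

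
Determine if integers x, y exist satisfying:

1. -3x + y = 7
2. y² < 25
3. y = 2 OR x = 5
No

The full constraint system is jointly infeasible over the integers. Each constraint and what it forces:

  - -3x + y = 7: is a linear equation tying the variables together
  - y² < 25: restricts y to |y| ≤ 4
  - y = 2 OR x = 5: forces a choice: either y = 2 or x = 5

Split on the disjunction (y = 2 OR x = 5):
  • If y = 2: with y = 2, every remaining term of the linear equation is divisible by 3, so the left side is ≡ 0 (mod 3); but the right side 5 ≡ 2 (mod 3). No integers can satisfy it.
  • If x = 5: the equation forces y = 22, but y² < 25 requires |y| ≤ 4.
Both branches are infeasible, so the system has no integer solution.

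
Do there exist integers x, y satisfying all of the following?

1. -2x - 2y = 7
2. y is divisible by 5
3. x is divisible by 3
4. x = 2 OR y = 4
No

Even the single constraint (-2x - 2y = 7) is infeasible over the integers.

  - -2x - 2y = 7: every term on the left is divisible by 2, so the LHS ≡ 0 (mod 2), but the RHS 7 is not — no integer solution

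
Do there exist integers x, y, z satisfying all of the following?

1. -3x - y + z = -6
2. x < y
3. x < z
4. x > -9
Yes

Take x = 0, y = 7, z = 1. Substituting into each constraint:
  (1) -3(0) + (-7) + 1 = -6 ✓
  (2) 0 < 7 ✓
  (3) 0 < 1 ✓
  (4) 0 > -9 ✓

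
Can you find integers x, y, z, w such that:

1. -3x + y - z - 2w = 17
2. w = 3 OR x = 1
Yes

Take x = 1, y = 28, z = 0, w = 4. Substituting into each constraint:
  (1) -3(1) + 28 + 0 - 2(4) = 17 ✓
  (2) x = 1, target 1 ✓ (second branch holds)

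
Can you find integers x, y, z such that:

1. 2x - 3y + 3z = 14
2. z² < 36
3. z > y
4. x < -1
Yes

Take x = -2, y = -6, z = 0. Substituting into each constraint:
  (1) 2(-2) - 3(-6) + 3(0) = 14 ✓
  (2) z² = (0)² = 0, and 0 < 36 ✓
  (3) 0 > -6 ✓
  (4) -2 < -1 ✓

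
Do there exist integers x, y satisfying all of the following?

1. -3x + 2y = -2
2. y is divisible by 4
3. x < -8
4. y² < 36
No

A contradictory subset is {-3x + 2y = -2, x < -8, y² < 36}. No integer assignment can satisfy these jointly:

  - -3x + 2y = -2: is a linear equation tying the variables together
  - x < -8: bounds one variable relative to a constant
  - y² < 36: restricts y to |y| ≤ 5

Range argument: with x ∈ [−∞, -9], y ∈ [-5, 5], the left side of the equation is at least 17, but the right side is -2 < 17. No integer solution exists.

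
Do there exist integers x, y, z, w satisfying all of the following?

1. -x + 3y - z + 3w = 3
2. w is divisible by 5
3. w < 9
Yes

Take x = -3, y = 0, z = 0, w = 0. Substituting into each constraint:
  (1) 3 + 3(0) + 0 + 3(0) = 3 ✓
  (2) 0 = 5 × 0, remainder 0 ✓
  (3) 0 < 9 ✓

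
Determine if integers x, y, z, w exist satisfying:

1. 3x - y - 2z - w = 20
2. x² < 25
Yes

Take x = 0, y = 0, z = 0, w = -20. Substituting into each constraint:
  (1) 3(0) + 0 - 2(0) + 20 = 20 ✓
  (2) x² = (0)² = 0, and 0 < 25 ✓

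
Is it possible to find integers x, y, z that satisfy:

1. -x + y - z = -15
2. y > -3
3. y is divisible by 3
Yes

Take x = 0, y = 0, z = 15. Substituting into each constraint:
  (1) 0 + 0 + (-15) = -15 ✓
  (2) 0 > -3 ✓
  (3) 0 = 3 × 0, remainder 0 ✓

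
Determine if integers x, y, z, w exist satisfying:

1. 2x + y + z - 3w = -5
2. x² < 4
Yes

Take x = 0, y = -5, z = 0, w = 0. Substituting into each constraint:
  (1) 2(0) + (-5) + 0 - 3(0) = -5 ✓
  (2) x² = (0)² = 0, and 0 < 4 ✓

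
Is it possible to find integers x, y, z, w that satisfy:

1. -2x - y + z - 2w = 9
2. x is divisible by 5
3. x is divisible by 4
Yes

Take x = 0, y = -9, z = 0, w = 0. Substituting into each constraint:
  (1) -2(0) + 9 + 0 - 2(0) = 9 ✓
  (2) 0 = 5 × 0, remainder 0 ✓
  (3) 0 = 4 × 0, remainder 0 ✓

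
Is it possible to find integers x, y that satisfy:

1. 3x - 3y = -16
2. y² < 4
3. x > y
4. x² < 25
No

Even the single constraint (3x - 3y = -16) is infeasible over the integers.

  - 3x - 3y = -16: every term on the left is divisible by 3, so the LHS ≡ 0 (mod 3), but the RHS -16 is not — no integer solution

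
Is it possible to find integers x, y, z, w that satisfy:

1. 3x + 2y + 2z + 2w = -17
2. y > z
Yes

Take x = 1, y = 1, z = 0, w = -11. Substituting into each constraint:
  (1) 3(1) + 2(1) + 2(0) + 2(-11) = -17 ✓
  (2) 1 > 0 ✓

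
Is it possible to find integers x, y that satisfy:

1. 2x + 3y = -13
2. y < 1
Yes

Take x = -5, y = -1. Substituting into each constraint:
  (1) 2(-5) + 3(-1) = -13 ✓
  (2) -1 < 1 ✓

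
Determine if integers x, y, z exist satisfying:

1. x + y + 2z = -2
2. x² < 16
Yes

Take x = -2, y = 0, z = 0. Substituting into each constraint:
  (1) (-2) + 0 + 2(0) = -2 ✓
  (2) x² = (-2)² = 4, and 4 < 16 ✓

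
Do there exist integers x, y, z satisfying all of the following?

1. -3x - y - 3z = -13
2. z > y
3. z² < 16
Yes

Take x = 2, y = 1, z = 2. Substituting into each constraint:
  (1) -3(2) + (-1) - 3(2) = -13 ✓
  (2) 2 > 1 ✓
  (3) z² = (2)² = 4, and 4 < 16 ✓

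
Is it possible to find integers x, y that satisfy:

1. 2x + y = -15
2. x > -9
Yes

Take x = 0, y = -15. Substituting into each constraint:
  (1) 2(0) + (-15) = -15 ✓
  (2) 0 > -9 ✓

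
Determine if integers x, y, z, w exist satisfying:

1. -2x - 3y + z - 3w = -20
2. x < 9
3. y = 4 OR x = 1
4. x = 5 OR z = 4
Yes

Take x = 5, y = 4, z = 5, w = 1. Substituting into each constraint:
  (1) -2(5) - 3(4) + 5 - 3(1) = -20 ✓
  (2) 5 < 9 ✓
  (3) y = 4, target 4 ✓ (first branch holds)
  (4) x = 5, target 5 ✓ (first branch holds)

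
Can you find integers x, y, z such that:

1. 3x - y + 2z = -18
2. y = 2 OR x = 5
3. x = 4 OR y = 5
Yes

Take x = 5, y = 5, z = -14. Substituting into each constraint:
  (1) 3(5) + (-5) + 2(-14) = -18 ✓
  (2) x = 5, target 5 ✓ (second branch holds)
  (3) y = 5, target 5 ✓ (second branch holds)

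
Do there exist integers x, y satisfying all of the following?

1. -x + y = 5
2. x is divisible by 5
Yes

Take x = 0, y = 5. Substituting into each constraint:
  (1) 0 + 5 = 5 ✓
  (2) 0 = 5 × 0, remainder 0 ✓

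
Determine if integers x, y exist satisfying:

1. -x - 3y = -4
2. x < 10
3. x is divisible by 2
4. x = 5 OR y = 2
Yes

Take x = -2, y = 2. Substituting into each constraint:
  (1) 2 - 3(2) = -4 ✓
  (2) -2 < 10 ✓
  (3) -2 = 2 × -1, remainder 0 ✓
  (4) y = 2, target 2 ✓ (second branch holds)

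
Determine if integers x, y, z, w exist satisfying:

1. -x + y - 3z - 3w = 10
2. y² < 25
Yes

Take x = 0, y = 1, z = -3, w = 0. Substituting into each constraint:
  (1) 0 + 1 - 3(-3) - 3(0) = 10 ✓
  (2) y² = (1)² = 1, and 1 < 25 ✓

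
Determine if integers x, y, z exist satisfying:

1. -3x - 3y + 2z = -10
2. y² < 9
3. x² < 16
Yes

Take x = 0, y = 0, z = -5. Substituting into each constraint:
  (1) -3(0) - 3(0) + 2(-5) = -10 ✓
  (2) y² = (0)² = 0, and 0 < 9 ✓
  (3) x² = (0)² = 0, and 0 < 16 ✓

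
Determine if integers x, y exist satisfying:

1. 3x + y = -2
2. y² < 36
Yes

Take x = -1, y = 1. Substituting into each constraint:
  (1) 3(-1) + 1 = -2 ✓
  (2) y² = (1)² = 1, and 1 < 36 ✓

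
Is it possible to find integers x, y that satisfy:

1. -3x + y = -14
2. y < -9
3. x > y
Yes

Take x = 0, y = -14. Substituting into each constraint:
  (1) -3(0) + (-14) = -14 ✓
  (2) -14 < -9 ✓
  (3) 0 > -14 ✓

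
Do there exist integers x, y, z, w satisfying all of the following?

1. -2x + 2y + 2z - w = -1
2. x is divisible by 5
Yes

Take x = 0, y = 0, z = 0, w = 1. Substituting into each constraint:
  (1) -2(0) + 2(0) + 2(0) + (-1) = -1 ✓
  (2) 0 = 5 × 0, remainder 0 ✓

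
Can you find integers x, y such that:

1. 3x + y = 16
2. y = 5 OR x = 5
Yes

Take x = 5, y = 1. Substituting into each constraint:
  (1) 3(5) + 1 = 16 ✓
  (2) x = 5, target 5 ✓ (second branch holds)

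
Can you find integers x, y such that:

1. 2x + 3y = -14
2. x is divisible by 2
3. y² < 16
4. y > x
Yes

Take x = -4, y = -2. Substituting into each constraint:
  (1) 2(-4) + 3(-2) = -14 ✓
  (2) -4 = 2 × -2, remainder 0 ✓
  (3) y² = (-2)² = 4, and 4 < 16 ✓
  (4) -2 > -4 ✓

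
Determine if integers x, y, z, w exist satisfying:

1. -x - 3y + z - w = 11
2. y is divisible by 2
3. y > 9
Yes

Take x = 0, y = 10, z = 41, w = 0. Substituting into each constraint:
  (1) 0 - 3(10) + 41 + 0 = 11 ✓
  (2) 10 = 2 × 5, remainder 0 ✓
  (3) 10 > 9 ✓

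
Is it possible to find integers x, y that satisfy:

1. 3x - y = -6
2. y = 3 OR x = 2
Yes

Take x = -1, y = 3. Substituting into each constraint:
  (1) 3(-1) + (-3) = -6 ✓
  (2) y = 3, target 3 ✓ (first branch holds)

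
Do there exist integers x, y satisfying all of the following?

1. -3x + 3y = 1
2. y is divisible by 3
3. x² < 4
No

Even the single constraint (-3x + 3y = 1) is infeasible over the integers.

  - -3x + 3y = 1: every term on the left is divisible by 3, so the LHS ≡ 0 (mod 3), but the RHS 1 is not — no integer solution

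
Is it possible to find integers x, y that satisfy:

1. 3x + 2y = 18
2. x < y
Yes

Take x = 0, y = 9. Substituting into each constraint:
  (1) 3(0) + 2(9) = 18 ✓
  (2) 0 < 9 ✓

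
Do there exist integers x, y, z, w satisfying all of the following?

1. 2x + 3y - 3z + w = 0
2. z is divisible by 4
Yes

Take x = 0, y = 0, z = 0, w = 0. Substituting into each constraint:
  (1) 2(0) + 3(0) - 3(0) + 0 = 0 ✓
  (2) 0 = 4 × 0, remainder 0 ✓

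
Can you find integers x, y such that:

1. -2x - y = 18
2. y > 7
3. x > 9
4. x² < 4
No

A contradictory subset is {-2x - y = 18, y > 7, x > 9}. No integer assignment can satisfy these jointly:

  - -2x - y = 18: is a linear equation tying the variables together
  - y > 7: bounds one variable relative to a constant
  - x > 9: bounds one variable relative to a constant

Range argument: with x ∈ [10, ∞], y ∈ [8, ∞], the left side of the equation is at most -28, but the right side is 18 > -28. No integer solution exists.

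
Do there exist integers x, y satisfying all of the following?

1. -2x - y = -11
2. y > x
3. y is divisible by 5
Yes

Take x = 3, y = 5. Substituting into each constraint:
  (1) -2(3) + (-5) = -11 ✓
  (2) 5 > 3 ✓
  (3) 5 = 5 × 1, remainder 0 ✓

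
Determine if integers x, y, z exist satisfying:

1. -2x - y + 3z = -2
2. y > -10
Yes

Take x = 0, y = 2, z = 0. Substituting into each constraint:
  (1) -2(0) + (-2) + 3(0) = -2 ✓
  (2) 2 > -10 ✓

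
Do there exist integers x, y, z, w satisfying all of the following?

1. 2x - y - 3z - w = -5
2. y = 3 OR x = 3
Yes

Take x = 2, y = 3, z = 2, w = 0. Substituting into each constraint:
  (1) 2(2) + (-3) - 3(2) + 0 = -5 ✓
  (2) y = 3, target 3 ✓ (first branch holds)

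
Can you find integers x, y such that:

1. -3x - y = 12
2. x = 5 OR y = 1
Yes

Take x = 5, y = -27. Substituting into each constraint:
  (1) -3(5) + 27 = 12 ✓
  (2) x = 5, target 5 ✓ (first branch holds)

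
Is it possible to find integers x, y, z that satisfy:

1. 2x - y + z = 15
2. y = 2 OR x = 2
Yes

Take x = 2, y = -11, z = 0. Substituting into each constraint:
  (1) 2(2) + 11 + 0 = 15 ✓
  (2) x = 2, target 2 ✓ (second branch holds)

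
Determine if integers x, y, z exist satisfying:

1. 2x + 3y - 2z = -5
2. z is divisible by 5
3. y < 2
Yes

Take x = 2, y = -3, z = 0. Substituting into each constraint:
  (1) 2(2) + 3(-3) - 2(0) = -5 ✓
  (2) 0 = 5 × 0, remainder 0 ✓
  (3) -3 < 2 ✓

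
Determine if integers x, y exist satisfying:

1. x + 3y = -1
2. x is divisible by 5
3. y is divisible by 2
Yes

Take x = 5, y = -2. Substituting into each constraint:
  (1) 5 + 3(-2) = -1 ✓
  (2) 5 = 5 × 1, remainder 0 ✓
  (3) -2 = 2 × -1, remainder 0 ✓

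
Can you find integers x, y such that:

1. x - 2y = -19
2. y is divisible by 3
Yes

Take x = -19, y = 0. Substituting into each constraint:
  (1) (-19) - 2(0) = -19 ✓
  (2) 0 = 3 × 0, remainder 0 ✓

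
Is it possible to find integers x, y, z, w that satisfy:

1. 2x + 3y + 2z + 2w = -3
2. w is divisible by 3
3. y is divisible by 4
No

A contradictory subset is {2x + 3y + 2z + 2w = -3, y is divisible by 4}. No integer assignment can satisfy these jointly:

  - 2x + 3y + 2z + 2w = -3: is a linear equation tying the variables together
  - y is divisible by 4: restricts y to multiples of 4

Modular obstruction: writing y = 4y', every remaining term of the linear equation is divisible by 2, so the left side is ≡ 0 (mod 2); but the right side -3 ≡ 1 (mod 2). No integers can satisfy it.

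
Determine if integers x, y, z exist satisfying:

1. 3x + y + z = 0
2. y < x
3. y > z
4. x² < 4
Yes

Take x = 1, y = 0, z = -3. Substituting into each constraint:
  (1) 3(1) + 0 + (-3) = 0 ✓
  (2) 0 < 1 ✓
  (3) 0 > -3 ✓
  (4) x² = (1)² = 1, and 1 < 4 ✓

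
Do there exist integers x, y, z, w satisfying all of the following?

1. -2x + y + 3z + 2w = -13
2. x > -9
Yes

Take x = 0, y = -13, z = 0, w = 0. Substituting into each constraint:
  (1) -2(0) + (-13) + 3(0) + 2(0) = -13 ✓
  (2) 0 > -9 ✓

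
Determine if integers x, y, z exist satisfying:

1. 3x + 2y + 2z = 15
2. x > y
Yes

Take x = 1, y = 0, z = 6. Substituting into each constraint:
  (1) 3(1) + 2(0) + 2(6) = 15 ✓
  (2) 1 > 0 ✓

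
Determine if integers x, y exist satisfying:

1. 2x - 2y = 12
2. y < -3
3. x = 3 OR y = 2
No

The full constraint system is jointly infeasible over the integers. Each constraint and what it forces:

  - 2x - 2y = 12: is a linear equation tying the variables together
  - y < -3: bounds one variable relative to a constant
  - x = 3 OR y = 2: forces a choice: either x = 3 or y = 2

Split on the disjunction (x = 3 OR y = 2):
  • If x = 3: the equation forces y = -3, which contradicts the bound y ≤ -4.
  • If y = 2: this contradicts the bound y ≤ -4.
Both branches are infeasible, so the system has no integer solution.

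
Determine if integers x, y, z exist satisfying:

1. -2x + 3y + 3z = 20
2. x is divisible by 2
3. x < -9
Yes

Take x = -10, y = 0, z = 0. Substituting into each constraint:
  (1) -2(-10) + 3(0) + 3(0) = 20 ✓
  (2) -10 = 2 × -5, remainder 0 ✓
  (3) -10 < -9 ✓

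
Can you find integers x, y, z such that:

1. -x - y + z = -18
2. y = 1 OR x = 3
Yes

Take x = 3, y = 15, z = 0. Substituting into each constraint:
  (1) (-3) + (-15) + 0 = -18 ✓
  (2) x = 3, target 3 ✓ (second branch holds)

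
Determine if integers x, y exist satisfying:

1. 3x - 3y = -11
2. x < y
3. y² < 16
No

Even the single constraint (3x - 3y = -11) is infeasible over the integers.

  - 3x - 3y = -11: every term on the left is divisible by 3, so the LHS ≡ 0 (mod 3), but the RHS -11 is not — no integer solution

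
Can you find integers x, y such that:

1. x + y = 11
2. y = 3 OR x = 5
Yes

Take x = 8, y = 3. Substituting into each constraint:
  (1) 8 + 3 = 11 ✓
  (2) y = 3, target 3 ✓ (first branch holds)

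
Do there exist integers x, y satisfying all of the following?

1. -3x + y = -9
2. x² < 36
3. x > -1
Yes

Take x = 3, y = 0. Substituting into each constraint:
  (1) -3(3) + 0 = -9 ✓
  (2) x² = (3)² = 9, and 9 < 36 ✓
  (3) 3 > -1 ✓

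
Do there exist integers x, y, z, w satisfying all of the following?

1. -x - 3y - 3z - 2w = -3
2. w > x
Yes

Take x = 0, y = -1, z = 0, w = 3. Substituting into each constraint:
  (1) 0 - 3(-1) - 3(0) - 2(3) = -3 ✓
  (2) 3 > 0 ✓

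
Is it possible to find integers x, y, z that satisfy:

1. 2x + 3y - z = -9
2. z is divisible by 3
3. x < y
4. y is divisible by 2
Yes

Take x = -6, y = -2, z = -9. Substituting into each constraint:
  (1) 2(-6) + 3(-2) + 9 = -9 ✓
  (2) -9 = 3 × -3, remainder 0 ✓
  (3) -6 < -2 ✓
  (4) -2 = 2 × -1, remainder 0 ✓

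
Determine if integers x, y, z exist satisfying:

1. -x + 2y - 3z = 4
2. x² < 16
Yes

Take x = 0, y = 2, z = 0. Substituting into each constraint:
  (1) 0 + 2(2) - 3(0) = 4 ✓
  (2) x² = (0)² = 0, and 0 < 16 ✓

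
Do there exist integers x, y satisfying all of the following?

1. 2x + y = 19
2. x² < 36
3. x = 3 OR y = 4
Yes

Take x = 3, y = 13. Substituting into each constraint:
  (1) 2(3) + 13 = 19 ✓
  (2) x² = (3)² = 9, and 9 < 36 ✓
  (3) x = 3, target 3 ✓ (first branch holds)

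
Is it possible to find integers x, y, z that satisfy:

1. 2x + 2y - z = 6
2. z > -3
Yes

Take x = 0, y = 3, z = 0. Substituting into each constraint:
  (1) 2(0) + 2(3) + 0 = 6 ✓
  (2) 0 > -3 ✓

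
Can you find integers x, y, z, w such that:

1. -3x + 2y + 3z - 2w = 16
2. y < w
Yes

Take x = 0, y = 0, z = 6, w = 1. Substituting into each constraint:
  (1) -3(0) + 2(0) + 3(6) - 2(1) = 16 ✓
  (2) 0 < 1 ✓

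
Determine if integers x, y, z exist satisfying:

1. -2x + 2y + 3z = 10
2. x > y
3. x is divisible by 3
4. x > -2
Yes

Take x = 0, y = -1, z = 4. Substituting into each constraint:
  (1) -2(0) + 2(-1) + 3(4) = 10 ✓
  (2) 0 > -1 ✓
  (3) 0 = 3 × 0, remainder 0 ✓
  (4) 0 > -2 ✓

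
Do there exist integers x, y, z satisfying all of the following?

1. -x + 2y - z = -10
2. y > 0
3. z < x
Yes

Take x = 7, y = 1, z = 5. Substituting into each constraint:
  (1) (-7) + 2(1) + (-5) = -10 ✓
  (2) 1 > 0 ✓
  (3) 5 < 7 ✓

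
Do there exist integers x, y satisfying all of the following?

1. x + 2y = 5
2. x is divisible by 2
No

The full constraint system is jointly infeasible over the integers. Each constraint and what it forces:

  - x + 2y = 5: is a linear equation tying the variables together
  - x is divisible by 2: restricts x to multiples of 2

Modular obstruction: writing x = 2x', every remaining term of the linear equation is divisible by 2, so the left side is ≡ 0 (mod 2); but the right side 5 ≡ 1 (mod 2). No integers can satisfy it.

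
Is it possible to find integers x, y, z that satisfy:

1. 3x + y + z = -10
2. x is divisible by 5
Yes

Take x = 0, y = 0, z = -10. Substituting into each constraint:
  (1) 3(0) + 0 + (-10) = -10 ✓
  (2) 0 = 5 × 0, remainder 0 ✓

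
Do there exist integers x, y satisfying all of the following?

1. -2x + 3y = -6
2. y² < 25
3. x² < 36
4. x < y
No

A contradictory subset is {-2x + 3y = -6, y² < 25, x < y}. No integer assignment can satisfy these jointly:

  - -2x + 3y = -6: is a linear equation tying the variables together
  - y² < 25: restricts y to |y| ≤ 4
  - x < y: bounds one variable relative to another variable

The bounds confine y to {-4, -3, -2, -1, 0, 1, 2, 3, 4}. For each value, substitute into the equation:
  • y = -4: the equation forces x = -3, but y > x fails since -4 ≤ -3.
  • y = -3: the equation gives -2x = 3, so x would not be an integer.
  • y = -2: the equation forces x = 0, but y > x fails since -2 ≤ 0.
  • y = -1: the equation gives -2x = -3, so x would not be an integer.
  • y = 0: the equation forces x = 3, but y > x fails since 0 ≤ 3.
  • y = 1: the equation gives -2x = -9, so x would not be an integer.
  • y = 2: the equation forces x = 6, but y > x fails since 2 ≤ 6.
  • y = 3: the equation gives -2x = -15, so x would not be an integer.
  • y = 4: the equation forces x = 9, but y > x fails since 4 ≤ 9.
Every case fails, so no integer solution exists.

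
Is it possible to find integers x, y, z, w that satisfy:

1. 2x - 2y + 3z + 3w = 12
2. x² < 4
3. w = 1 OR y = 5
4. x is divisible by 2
Yes

Take x = 0, y = 6, z = 7, w = 1. Substituting into each constraint:
  (1) 2(0) - 2(6) + 3(7) + 3(1) = 12 ✓
  (2) x² = (0)² = 0, and 0 < 4 ✓
  (3) w = 1, target 1 ✓ (first branch holds)
  (4) 0 = 2 × 0, remainder 0 ✓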